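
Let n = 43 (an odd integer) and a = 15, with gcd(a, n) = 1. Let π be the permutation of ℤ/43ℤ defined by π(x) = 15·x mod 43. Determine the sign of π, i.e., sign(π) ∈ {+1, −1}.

+1

Start at x=23: 23 → 1 → 15 → 10 → 21 → 14 → 38 → … (one orbit).
The orbit structure of x ↦ 15x mod 43: 3 orbits of sizes [21, 21, 1].
sign(π) = (−1)^{n − #cycles} = (−1)^{43−3} = (−1)^40 = +1.
Via Zolotarev, sign(π_{15}) = (15|43) = +1.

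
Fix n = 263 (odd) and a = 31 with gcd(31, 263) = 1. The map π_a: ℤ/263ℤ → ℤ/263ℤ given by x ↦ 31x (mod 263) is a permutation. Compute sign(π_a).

+1

Trace 243: π^k(243) = [243, 169, 242, 138, 70, 66, 205] for k=0..6.
Decompose π into cycles: lengths [131, 131, 1] (3 cycles, including the fixed point 0).
3 cycles on 263: each ℓ→(−1)^(ℓ−1), product (−1)^260 = +1.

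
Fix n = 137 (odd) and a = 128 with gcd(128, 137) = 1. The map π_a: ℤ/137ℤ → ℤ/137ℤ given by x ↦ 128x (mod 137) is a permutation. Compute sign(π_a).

+1

Orbit of 93 under x↦128x: [93, 122, 135, 18, 112, 88, 30]… (length divides ord_137(128)).
Cycle lengths of π_128 on ℤ/137ℤ: [68, 68, 1]; 3 cycles in total.
Σ(ℓ_i−1) = 137−3 = 134; sign = (−1)^134 = +1.
The Jacobi symbol (128|137) = +1 (Zolotarev) agrees.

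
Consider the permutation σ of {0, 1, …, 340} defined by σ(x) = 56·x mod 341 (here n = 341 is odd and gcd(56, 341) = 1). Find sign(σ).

Start at x=1: 1 → 56 → 67 → 1 (one orbit).
Decompose π into cycles: lengths [3, 3, 3, 3, 3, 3, 3, 3, 3, 3, 3, 3, 3, 3, 3, 3, 3, 3, 3, 3, 3, 3, 3, 3, 3, 3, 3, 3, 3, 3, 3, 3, 3, 3, 3, 3, 3, 3, 3, 3, 3, 3, 3, 3, 3, 3, 3, 3, 3, 3, 3, 3, 3, 3, 3, 3, 3, 3, 3, 3, 3, 3, 3, 3, 3, 3, 3, 3, 3, 3, 3, 3, 3, 3, 3, 3, 3, 3, 3, 3, 3, 3, 3, 3, 3, 3, 3, 3, 3, 3, 3, 3, 3, 3, 3, 3, 3, 3, 3, 3, 3, 3, 3, 3, 3, 3, 3, 3, 3, 3, 1, 1, 1, 1, 1, 1, 1, 1, 1, 1, 1] (121 cycles, including the fixed point 0).
With 121 cycles on 341 points, sign = (−1)^{341−121} = +1.

+1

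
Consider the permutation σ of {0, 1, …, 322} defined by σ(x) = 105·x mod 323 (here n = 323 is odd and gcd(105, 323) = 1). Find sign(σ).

+1

Orbit of 9 under x↦105x: [9, 299, 64, 260, 168, 198, 118]… (length divides ord_323(105)).
Cycle lengths of π_105 on ℤ/323ℤ: [144, 144, 18, 16, 1]; 5 cycles in total.
Σ(ℓ_i−1) = 323−5 = 318; sign = (−1)^318 = +1.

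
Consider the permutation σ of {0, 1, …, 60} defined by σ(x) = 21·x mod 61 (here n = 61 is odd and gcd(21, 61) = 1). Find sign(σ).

-1

Orbit of 48 under x↦21x: [48, 32, 1, 21, 14, 50, 13]… (length divides ord_61(21)).
6 cycles of lengths [12, 12, 12, 12, 12, 1].
With 6 cycles on 61 points, sign = (−1)^{61−6} = -1.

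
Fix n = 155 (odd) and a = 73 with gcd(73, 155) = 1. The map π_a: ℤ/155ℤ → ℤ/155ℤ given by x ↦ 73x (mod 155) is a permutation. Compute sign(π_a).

Orbit of 43 under x↦73x: [43, 39, 57, 131, 108, 134, 17]… (length divides ord_155(73)).
π_73 has 5 disjoint cycles with lengths [60, 60, 30, 4, 1] on {0,…,154}.
155 − 5 = 150 transpositions; sign(π) = (−1)^150 = +1.

+1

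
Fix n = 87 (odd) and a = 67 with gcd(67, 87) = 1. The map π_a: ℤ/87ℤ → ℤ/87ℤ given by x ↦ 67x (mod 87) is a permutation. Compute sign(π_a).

+1

Trace 16: π^k(16) = [16, 28, 49, 64, 25, 22, 82] for k=0..6.
Decompose π into cycles: lengths [14, 14, 14, 14, 14, 14, 1, 1, 1] (9 cycles, including the fixed point 0).
Σ(ℓ_i−1) = 87−9 = 78; sign = (−1)^78 = +1.
The Jacobi symbol (67|87) = +1 (Zolotarev) agrees.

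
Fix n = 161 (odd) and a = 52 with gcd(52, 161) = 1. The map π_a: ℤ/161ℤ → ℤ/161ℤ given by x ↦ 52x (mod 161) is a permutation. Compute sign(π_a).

-1

Trace 118: π^k(118) = [118, 18, 131, 50, 24, 121, 13] for k=0..6.
The orbit structure of x ↦ 52x mod 161: 6 orbits of sizes [66, 66, 11, 11, 6, 1].
n − c = 161 − 6 = 155; sign = (−1)^155 = -1.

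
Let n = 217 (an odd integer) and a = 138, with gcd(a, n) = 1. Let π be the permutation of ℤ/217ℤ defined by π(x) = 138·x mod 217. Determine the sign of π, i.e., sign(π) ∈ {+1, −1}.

-1

Trace 138: π^k(138) = [138, 165, 202, 100, 129, 8, 19] for k=0..6.
Cycle type of π: 30×6 + 15×2 + 6 + 1; total 10 cycles.
Σ(ℓ_i−1) = 217−10 = 207; sign = (−1)^207 = -1.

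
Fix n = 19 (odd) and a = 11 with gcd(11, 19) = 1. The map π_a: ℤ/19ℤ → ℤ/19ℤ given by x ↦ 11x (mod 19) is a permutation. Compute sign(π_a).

+1

Orbit of 7 under x↦11x: [7, 1, 11]… (length divides ord_19(11)).
Cycle type of π: 3×6 + 1; total 7 cycles.
With 7 cycles on 19 points, sign = (−1)^{19−7} = +1.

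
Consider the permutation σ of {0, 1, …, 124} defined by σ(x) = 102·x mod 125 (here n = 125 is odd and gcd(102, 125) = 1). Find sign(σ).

-1

Orbit of 79 under x↦102x: [79, 58, 41, 57, 64, 28, 106]… (length divides ord_125(102)).
π_102 has 4 disjoint cycles with lengths [100, 20, 4, 1] on {0,…,124}.
125 − 4 = 121 transpositions; sign(π) = (−1)^121 = -1.
The Jacobi symbol (102|125) = -1 (Zolotarev) agrees.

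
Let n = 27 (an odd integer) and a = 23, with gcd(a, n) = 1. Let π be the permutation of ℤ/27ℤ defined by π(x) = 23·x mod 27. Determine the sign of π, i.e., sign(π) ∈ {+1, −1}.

Trace 1: π^k(1) = [1, 23, 16, 17, 13, 2, 19] for k=0..6.
π_23 has 4 disjoint cycles with lengths [18, 6, 2, 1] on {0,…,26}.
Σ(ℓ_i−1) = 27−4 = 23; sign = (−1)^23 = -1.

-1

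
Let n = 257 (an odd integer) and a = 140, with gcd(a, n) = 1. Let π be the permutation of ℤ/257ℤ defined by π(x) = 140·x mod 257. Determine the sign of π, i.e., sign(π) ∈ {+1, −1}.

Trace 241: π^k(241) = [241, 73, 197, 81, 32, 111, 120] for k=0..6.
The orbit structure of x ↦ 140x mod 257: 5 orbits of sizes [64, 64, 64, 64, 1].
257 − 5 = 252 transpositions; sign(π) = (−1)^252 = +1.

+1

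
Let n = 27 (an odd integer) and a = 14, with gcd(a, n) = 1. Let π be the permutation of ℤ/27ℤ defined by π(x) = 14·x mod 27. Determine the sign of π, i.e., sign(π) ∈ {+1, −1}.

-1

Orbit of 19 under x↦14x: [19, 23, 25, 26, 13, 20, 10]… (length divides ord_27(14)).
Cycle type of π: 18 + 6 + 2 + 1; total 4 cycles.
With 4 cycles on 27 points, sign = (−1)^{27−4} = -1.
The Jacobi symbol (14|27) = -1 (Zolotarev) agrees.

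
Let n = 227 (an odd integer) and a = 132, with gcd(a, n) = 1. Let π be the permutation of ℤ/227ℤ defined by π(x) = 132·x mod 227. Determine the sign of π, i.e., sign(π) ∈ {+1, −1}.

Orbit of 209 under x↦132x: [209, 121, 82, 155, 30, 101, 166]… (length divides ord_227(132)).
π_132 has 3 disjoint cycles with lengths [113, 113, 1] on {0,…,226}.
n − c = 227 − 3 = 224; sign = (−1)^224 = +1.
Zolotarev: (132|227) = +1, matching the cycle-count sign.

+1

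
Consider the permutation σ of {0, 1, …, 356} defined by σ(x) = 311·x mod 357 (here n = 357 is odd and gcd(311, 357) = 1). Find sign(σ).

Trace 164: π^k(164) = [164, 310, 20, 151, 194, 1, 311] for k=0..6.
Decompose π into cycles: lengths [48, 48, 48, 48, 48, 48, 16, 16, 16, 6, 6, 6, 2, 1] (14 cycles, including the fixed point 0).
14 cycles on 357: each ℓ→(−1)^(ℓ−1), product (−1)^343 = -1.

-1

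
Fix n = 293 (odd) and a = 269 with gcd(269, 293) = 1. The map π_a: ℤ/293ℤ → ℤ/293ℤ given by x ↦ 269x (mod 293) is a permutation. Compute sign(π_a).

+1

Orbit of 133 under x↦269x: [133, 31, 135, 276, 115, 170, 22]… (length divides ord_293(269)).
Cycle lengths of π_269 on ℤ/293ℤ: [146, 146, 1]; 3 cycles in total.
With 3 cycles on 293 points, sign = (−1)^{293−3} = +1.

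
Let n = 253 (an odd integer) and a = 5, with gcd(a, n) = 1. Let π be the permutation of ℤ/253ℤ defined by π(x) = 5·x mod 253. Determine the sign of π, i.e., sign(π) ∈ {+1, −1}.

Start at x=158: 158 → 31 → 155 → 16 → 80 → 147 → 229 → … (one orbit).
Cycle lengths of π_5 on ℤ/253ℤ: [110, 110, 22, 5, 5, 1]; 6 cycles in total.
Σ(ℓ_i−1) = 253−6 = 247; sign = (−1)^247 = -1.

-1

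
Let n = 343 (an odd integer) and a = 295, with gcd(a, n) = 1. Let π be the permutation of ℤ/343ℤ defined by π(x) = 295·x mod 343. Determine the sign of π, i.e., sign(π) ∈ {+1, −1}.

+1

Trace 295: π^k(295) = [295, 246, 197, 148, 99, 50, 1] for k=0..6.
The orbit structure of x ↦ 295x mod 343: 91 orbits of sizes [7, 7, 7, 7, 7, 7, 7, 7, 7, 7, 7, 7, 7, 7, 7, 7, 7, 7, 7, 7, 7, 7, 7, 7, 7, 7, 7, 7, 7, 7, 7, 7, 7, 7, 7, 7, 7, 7, 7, 7, 7, 7, 1, 1, 1, 1, 1, 1, 1, 1, 1, 1, 1, 1, 1, 1, 1, 1, 1, 1, 1, 1, 1, 1, 1, 1, 1, 1, 1, 1, 1, 1, 1, 1, 1, 1, 1, 1, 1, 1, 1, 1, 1, 1, 1, 1, 1, 1, 1, 1, 1].
sign(π) = (−1)^{n − #cycles} = (−1)^{343−91} = (−1)^252 = +1.
(295|343)_J = +1 (Zolotarev's lemma cross-check).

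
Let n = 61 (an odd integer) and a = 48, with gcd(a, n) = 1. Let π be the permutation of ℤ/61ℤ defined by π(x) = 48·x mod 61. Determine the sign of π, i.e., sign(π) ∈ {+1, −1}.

+1

Orbit of 60 under x↦48x: [60, 13, 14, 1, 48, 47]… (length divides ord_61(48)).
Decompose π into cycles: lengths [6, 6, 6, 6, 6, 6, 6, 6, 6, 6, 1] (11 cycles, including the fixed point 0).
n − c = 61 − 11 = 50; sign = (−1)^50 = +1.
Check: (48/61) = +1 by Zolotarev.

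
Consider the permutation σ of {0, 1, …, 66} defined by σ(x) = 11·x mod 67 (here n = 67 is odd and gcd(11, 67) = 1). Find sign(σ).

-1

Start at x=18: 18 → 64 → 34 → 39 → 27 → 29 → 51 → … (one orbit).
2 cycles of lengths [66, 1].
Σ(ℓ_i−1) = 67−2 = 65; sign = (−1)^65 = -1.
(11|67)_J = -1 (Zolotarev's lemma cross-check).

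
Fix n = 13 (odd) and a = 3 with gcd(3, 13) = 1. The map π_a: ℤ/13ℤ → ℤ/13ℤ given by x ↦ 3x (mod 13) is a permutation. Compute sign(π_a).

Start at x=1: 1 → 3 → 9 → 1 (one orbit).
The orbit structure of x ↦ 3x mod 13: 5 orbits of sizes [3, 3, 3, 3, 1].
5 cycles on 13: each ℓ→(−1)^(ℓ−1), product (−1)^8 = +1.
The Jacobi symbol (3|13) = +1 (Zolotarev) agrees.

+1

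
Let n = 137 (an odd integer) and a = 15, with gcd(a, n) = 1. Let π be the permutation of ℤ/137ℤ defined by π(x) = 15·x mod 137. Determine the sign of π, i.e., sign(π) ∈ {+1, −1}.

Trace 38: π^k(38) = [38, 22, 56, 18, 133, 77, 59] for k=0..6.
Cycle lengths of π_15 on ℤ/137ℤ: [34, 34, 34, 34, 1]; 5 cycles in total.
137 − 5 = 132 transpositions; sign(π) = (−1)^132 = +1.
Via Zolotarev, sign(π_{15}) = (15|137) = +1.

+1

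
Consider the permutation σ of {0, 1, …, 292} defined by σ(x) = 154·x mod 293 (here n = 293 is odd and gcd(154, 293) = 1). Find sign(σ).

Orbit of 198 under x↦154x: [198, 20, 150, 246, 87, 213, 279]… (length divides ord_293(154)).
2 cycles of lengths [292, 1].
sign(π) = (−1)^{n − #cycles} = (−1)^{293−2} = (−1)^291 = -1.
Via Zolotarev, sign(π_{154}) = (154|293) = -1.

-1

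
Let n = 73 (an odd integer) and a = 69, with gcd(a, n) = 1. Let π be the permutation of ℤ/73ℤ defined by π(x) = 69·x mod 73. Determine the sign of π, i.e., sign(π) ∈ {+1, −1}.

+1

Trace 37: π^k(37) = [37, 71, 8, 41, 55, 72, 4] for k=0..6.
Decompose π into cycles: lengths [18, 18, 18, 18, 1] (5 cycles, including the fixed point 0).
With 5 cycles on 73 points, sign = (−1)^{73−5} = +1.
Check: (69/73) = +1 by Zolotarev.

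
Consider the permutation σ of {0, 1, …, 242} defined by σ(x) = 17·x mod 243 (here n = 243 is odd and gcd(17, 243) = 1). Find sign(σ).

Orbit of 181 under x↦17x: [181, 161, 64, 116, 28, 233, 73]… (length divides ord_243(17)).
Cycle lengths of π_17 on ℤ/243ℤ: [54, 54, 54, 18, 18, 18, 6, 6, 6, 2, 2, 2, 2, 1]; 14 cycles in total.
Σ(ℓ_i−1) = 243−14 = 229; sign = (−1)^229 = -1.
Check: (17/243) = -1 by Zolotarev.

-1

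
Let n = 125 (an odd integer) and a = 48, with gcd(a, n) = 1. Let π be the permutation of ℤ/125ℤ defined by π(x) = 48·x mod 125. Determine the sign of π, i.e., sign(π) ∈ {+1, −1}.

Start at x=97: 97 → 31 → 113 → 49 → 102 → 21 → 8 → … (one orbit).
The orbit structure of x ↦ 48x mod 125: 4 orbits of sizes [100, 20, 4, 1].
n − c = 125 − 4 = 121; sign = (−1)^121 = -1.

-1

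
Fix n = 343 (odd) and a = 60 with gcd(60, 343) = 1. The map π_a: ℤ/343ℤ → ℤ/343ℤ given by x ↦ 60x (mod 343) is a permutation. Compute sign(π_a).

+1

Start at x=60: 60 → 170 → 253 → 88 → 135 → 211 → 312 → … (one orbit).
The orbit structure of x ↦ 60x mod 343: 7 orbits of sizes [147, 147, 21, 21, 3, 3, 1].
Σ(ℓ_i−1) = 343−7 = 336; sign = (−1)^336 = +1.
(60|343)_J = +1 (Zolotarev's lemma cross-check).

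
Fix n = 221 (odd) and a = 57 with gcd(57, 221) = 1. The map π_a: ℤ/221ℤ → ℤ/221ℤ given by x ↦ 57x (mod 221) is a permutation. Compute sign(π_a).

Orbit of 155 under x↦57x: [155, 216, 157, 109, 25, 99, 118]… (length divides ord_221(57)).
Cycle lengths of π_57 on ℤ/221ℤ: [16, 16, 16, 16, 16, 16, 16, 16, 16, 16, 16, 16, 16, 4, 4, 4, 1]; 17 cycles in total.
17 cycles on 221: each ℓ→(−1)^(ℓ−1), product (−1)^204 = +1.

+1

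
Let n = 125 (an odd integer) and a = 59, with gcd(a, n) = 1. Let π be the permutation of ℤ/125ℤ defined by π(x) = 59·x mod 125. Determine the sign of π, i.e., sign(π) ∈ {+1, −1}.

+1

Start at x=56: 56 → 54 → 61 → 99 → 91 → 119 → 21 → … (one orbit).
7 cycles of lengths [50, 50, 10, 10, 2, 2, 1].
With 7 cycles on 125 points, sign = (−1)^{125−7} = +1.
Zolotarev: (59|125) = +1, matching the cycle-count sign.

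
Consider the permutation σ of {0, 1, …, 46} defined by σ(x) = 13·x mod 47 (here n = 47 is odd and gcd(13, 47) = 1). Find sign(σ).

-1

Start at x=18: 18 → 46 → 34 → 19 → 12 → 15 → 7 → … (one orbit).
Cycle type of π: 46 + 1; total 2 cycles.
2 cycles on 47: each ℓ→(−1)^(ℓ−1), product (−1)^45 = -1.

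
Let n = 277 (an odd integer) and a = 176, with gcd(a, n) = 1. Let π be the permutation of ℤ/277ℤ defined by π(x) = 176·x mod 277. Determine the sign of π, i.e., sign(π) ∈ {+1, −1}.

-1

Orbit of 102 under x↦176x: [102, 224, 90, 51, 112, 45, 164]… (length divides ord_277(176)).
Cycle lengths of π_176 on ℤ/277ℤ: [276, 1]; 2 cycles in total.
2 cycles on 277: each ℓ→(−1)^(ℓ−1), product (−1)^275 = -1.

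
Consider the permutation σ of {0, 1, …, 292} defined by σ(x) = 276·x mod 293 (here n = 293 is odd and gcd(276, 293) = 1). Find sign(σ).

Orbit of 234 under x↦276x: [234, 124, 236, 90, 228, 226, 260]… (length divides ord_293(276)).
3 cycles of lengths [146, 146, 1].
sign(π) = (−1)^{n − #cycles} = (−1)^{293−3} = (−1)^290 = +1.
Via Zolotarev, sign(π_{276}) = (276|293) = +1.

+1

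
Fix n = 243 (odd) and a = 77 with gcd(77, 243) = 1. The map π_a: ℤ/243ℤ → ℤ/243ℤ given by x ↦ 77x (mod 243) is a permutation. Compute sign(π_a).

Start at x=70: 70 → 44 → 229 → 137 → 100 → 167 → 223 → … (one orbit).
Cycle lengths of π_77 on ℤ/243ℤ: [162, 54, 18, 6, 2, 1]; 6 cycles in total.
n − c = 243 − 6 = 237; sign = (−1)^237 = -1.
Check: (77/243) = -1 by Zolotarev.

-1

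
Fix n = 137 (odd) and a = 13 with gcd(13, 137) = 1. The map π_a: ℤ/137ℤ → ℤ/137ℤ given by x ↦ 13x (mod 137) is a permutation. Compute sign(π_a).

Orbit of 113 under x↦13x: [113, 99, 54, 17, 84, 133, 85]… (length divides ord_137(13)).
2 cycles of lengths [136, 1].
137 − 2 = 135 transpositions; sign(π) = (−1)^135 = -1.

-1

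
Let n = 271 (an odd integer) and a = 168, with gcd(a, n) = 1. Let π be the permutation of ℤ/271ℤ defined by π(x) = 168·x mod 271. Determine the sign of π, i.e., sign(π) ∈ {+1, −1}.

-1

Trace 232: π^k(232) = [232, 223, 66, 248, 201, 164, 181] for k=0..6.
Decompose π into cycles: lengths [270, 1] (2 cycles, including the fixed point 0).
Σ(ℓ_i−1) = 271−2 = 269; sign = (−1)^269 = -1.
Zolotarev: (168|271) = -1, matching the cycle-count sign.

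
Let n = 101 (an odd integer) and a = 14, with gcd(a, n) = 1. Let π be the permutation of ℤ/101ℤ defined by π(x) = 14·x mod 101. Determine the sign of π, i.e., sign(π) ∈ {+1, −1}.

Orbit of 84 under x↦14x: [84, 65, 1, 14, 95, 17, 36]… (length divides ord_101(14)).
Cycle lengths of π_14 on ℤ/101ℤ: [10, 10, 10, 10, 10, 10, 10, 10, 10, 10, 1]; 11 cycles in total.
sign(π) = (−1)^{n − #cycles} = (−1)^{101−11} = (−1)^90 = +1.
Check: (14/101) = +1 by Zolotarev.

+1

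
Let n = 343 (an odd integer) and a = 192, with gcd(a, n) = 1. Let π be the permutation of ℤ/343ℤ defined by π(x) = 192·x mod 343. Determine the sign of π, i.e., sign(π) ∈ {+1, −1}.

Start at x=95: 95 → 61 → 50 → 339 → 261 → 34 → 11 → … (one orbit).
The orbit structure of x ↦ 192x mod 343: 4 orbits of sizes [294, 42, 6, 1].
343 − 4 = 339 transpositions; sign(π) = (−1)^339 = -1.
The Jacobi symbol (192|343) = -1 (Zolotarev) agrees.

-1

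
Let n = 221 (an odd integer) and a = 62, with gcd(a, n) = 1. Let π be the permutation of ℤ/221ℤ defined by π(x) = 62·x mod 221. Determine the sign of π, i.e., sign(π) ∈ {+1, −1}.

-1

Start at x=181: 181 → 172 → 56 → 157 → 10 → 178 → 207 → … (one orbit).
The orbit structure of x ↦ 62x mod 221: 8 orbits of sizes [48, 48, 48, 48, 16, 6, 6, 1].
sign(π) = (−1)^{n − #cycles} = (−1)^{221−8} = (−1)^213 = -1.
Zolotarev: (62|221) = -1, matching the cycle-count sign.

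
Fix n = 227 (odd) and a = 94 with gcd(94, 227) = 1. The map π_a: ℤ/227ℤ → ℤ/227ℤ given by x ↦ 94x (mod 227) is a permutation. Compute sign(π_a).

-1

Start at x=110: 110 → 125 → 173 → 145 → 10 → 32 → 57 → … (one orbit).
2 cycles of lengths [226, 1].
sign(π) = (−1)^{n − #cycles} = (−1)^{227−2} = (−1)^225 = -1.
Check: (94/227) = -1 by Zolotarev.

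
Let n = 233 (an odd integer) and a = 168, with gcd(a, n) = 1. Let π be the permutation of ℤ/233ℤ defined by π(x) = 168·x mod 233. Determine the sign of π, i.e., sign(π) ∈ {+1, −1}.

-1

Orbit of 1 under x↦168x: [1, 168, 31, 82, 29, 212, 200]… (length divides ord_233(168)).
Cycle type of π: 232 + 1; total 2 cycles.
233 − 2 = 231 transpositions; sign(π) = (−1)^231 = -1.
(168|233)_J = -1 (Zolotarev's lemma cross-check).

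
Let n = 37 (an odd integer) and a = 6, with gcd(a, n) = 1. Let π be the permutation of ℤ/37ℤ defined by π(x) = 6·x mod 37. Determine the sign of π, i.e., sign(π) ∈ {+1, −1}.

-1

Orbit of 31 under x↦6x: [31, 1, 6, 36]… (length divides ord_37(6)).
Decompose π into cycles: lengths [4, 4, 4, 4, 4, 4, 4, 4, 4, 1] (10 cycles, including the fixed point 0).
37 − 10 = 27 transpositions; sign(π) = (−1)^27 = -1.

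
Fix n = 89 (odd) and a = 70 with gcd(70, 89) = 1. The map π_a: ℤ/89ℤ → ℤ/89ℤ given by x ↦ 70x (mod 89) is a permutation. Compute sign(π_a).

-1

Start at x=86: 86 → 57 → 74 → 18 → 14 → 1 → 70 → … (one orbit).
Cycle type of π: 88 + 1; total 2 cycles.
With 2 cycles on 89 points, sign = (−1)^{89−2} = -1.
The Jacobi symbol (70|89) = -1 (Zolotarev) agrees.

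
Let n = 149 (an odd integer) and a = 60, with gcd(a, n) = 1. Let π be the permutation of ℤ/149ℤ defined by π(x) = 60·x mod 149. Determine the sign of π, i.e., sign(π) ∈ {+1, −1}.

-1

Start at x=60: 60 → 24 → 99 → 129 → 141 → 116 → 106 → … (one orbit).
Cycle lengths of π_60 on ℤ/149ℤ: [148, 1]; 2 cycles in total.
With 2 cycles on 149 points, sign = (−1)^{149−2} = -1.
Check: (60/149) = -1 by Zolotarev.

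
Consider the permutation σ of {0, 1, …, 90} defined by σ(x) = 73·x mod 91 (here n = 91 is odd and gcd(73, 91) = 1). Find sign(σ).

+1

Start at x=47: 47 → 64 → 31 → 79 → 34 → 25 → 5 → … (one orbit).
π_73 has 11 disjoint cycles with lengths [12, 12, 12, 12, 12, 12, 6, 4, 4, 4, 1] on {0,…,90}.
With 11 cycles on 91 points, sign = (−1)^{91−11} = +1.
The Jacobi symbol (73|91) = +1 (Zolotarev) agrees.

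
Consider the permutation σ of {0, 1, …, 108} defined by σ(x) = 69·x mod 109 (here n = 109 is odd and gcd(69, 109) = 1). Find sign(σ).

-1

Trace 21: π^k(21) = [21, 32, 28, 79, 1, 69, 74] for k=0..6.
2 cycles of lengths [108, 1].
With 2 cycles on 109 points, sign = (−1)^{109−2} = -1.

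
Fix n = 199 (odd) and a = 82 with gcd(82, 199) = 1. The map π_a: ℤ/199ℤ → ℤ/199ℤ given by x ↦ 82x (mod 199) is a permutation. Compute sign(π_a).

-1

Orbit of 42 under x↦82x: [42, 61, 27, 25, 60, 144, 67]… (length divides ord_199(82)).
4 cycles of lengths [66, 66, 66, 1].
4 cycles on 199: each ℓ→(−1)^(ℓ−1), product (−1)^195 = -1.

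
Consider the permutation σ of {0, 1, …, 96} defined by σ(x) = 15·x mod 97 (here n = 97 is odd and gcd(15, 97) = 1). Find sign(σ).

Orbit of 72 under x↦15x: [72, 13, 1, 15, 31, 77, 88]… (length divides ord_97(15)).
Cycle lengths of π_15 on ℤ/97ℤ: [96, 1]; 2 cycles in total.
97 − 2 = 95 transpositions; sign(π) = (−1)^95 = -1.
Check: (15/97) = -1 by Zolotarev.

-1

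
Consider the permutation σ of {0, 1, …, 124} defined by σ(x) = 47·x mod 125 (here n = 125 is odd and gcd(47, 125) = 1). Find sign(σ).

-1

Trace 12: π^k(12) = [12, 64, 8, 1, 47, 84, 73] for k=0..6.
Cycle type of π: 100 + 20 + 4 + 1; total 4 cycles.
n − c = 125 − 4 = 121; sign = (−1)^121 = -1.
Zolotarev: (47|125) = -1, matching the cycle-count sign.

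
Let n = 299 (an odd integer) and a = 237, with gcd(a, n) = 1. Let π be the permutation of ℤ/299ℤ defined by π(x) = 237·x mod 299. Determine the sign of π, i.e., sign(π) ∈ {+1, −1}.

Start at x=81: 81 → 61 → 105 → 68 → 269 → 66 → 94 → … (one orbit).
Cycle type of π: 66×4 + 22 + 3×4 + 1; total 10 cycles.
10 cycles on 299: each ℓ→(−1)^(ℓ−1), product (−1)^289 = -1.
Zolotarev: (237|299) = -1, matching the cycle-count sign.

-1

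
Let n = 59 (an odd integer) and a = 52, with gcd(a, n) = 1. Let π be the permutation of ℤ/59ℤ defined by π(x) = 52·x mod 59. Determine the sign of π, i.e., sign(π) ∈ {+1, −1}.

-1

Orbit of 18 under x↦52x: [18, 51, 56, 21, 30, 26, 54]… (length divides ord_59(52)).
Decompose π into cycles: lengths [58, 1] (2 cycles, including the fixed point 0).
59 − 2 = 57 transpositions; sign(π) = (−1)^57 = -1.
The Jacobi symbol (52|59) = -1 (Zolotarev) agrees.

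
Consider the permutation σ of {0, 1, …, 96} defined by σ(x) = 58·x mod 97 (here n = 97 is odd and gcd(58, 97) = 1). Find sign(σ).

Trace 63: π^k(63) = [63, 65, 84, 22, 15, 94, 20] for k=0..6.
2 cycles of lengths [96, 1].
97 − 2 = 95 transpositions; sign(π) = (−1)^95 = -1.
(58|97)_J = -1 (Zolotarev's lemma cross-check).

-1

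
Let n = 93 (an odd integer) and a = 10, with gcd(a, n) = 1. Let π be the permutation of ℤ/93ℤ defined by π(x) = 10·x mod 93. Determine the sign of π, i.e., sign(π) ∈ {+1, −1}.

+1

Start at x=76: 76 → 16 → 67 → 19 → 4 → 40 → 28 → … (one orbit).
Cycle lengths of π_10 on ℤ/93ℤ: [15, 15, 15, 15, 15, 15, 1, 1, 1]; 9 cycles in total.
93 − 9 = 84 transpositions; sign(π) = (−1)^84 = +1.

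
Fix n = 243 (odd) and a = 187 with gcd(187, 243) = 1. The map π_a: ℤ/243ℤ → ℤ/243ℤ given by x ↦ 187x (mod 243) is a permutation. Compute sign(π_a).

Trace 127: π^k(127) = [127, 178, 238, 37, 115, 121, 28] for k=0..6.
Decompose π into cycles: lengths [81, 81, 27, 27, 9, 9, 3, 3, 1, 1, 1] (11 cycles, including the fixed point 0).
sign(π) = (−1)^{n − #cycles} = (−1)^{243−11} = (−1)^232 = +1.
Check: (187/243) = +1 by Zolotarev.

+1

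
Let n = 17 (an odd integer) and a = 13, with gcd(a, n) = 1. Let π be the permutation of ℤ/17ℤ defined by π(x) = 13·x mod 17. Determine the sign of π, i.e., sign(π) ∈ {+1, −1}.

Trace 4: π^k(4) = [4, 1, 13, 16] for k=0..3.
Cycle lengths of π_13 on ℤ/17ℤ: [4, 4, 4, 4, 1]; 5 cycles in total.
With 5 cycles on 17 points, sign = (−1)^{17−5} = +1.

+1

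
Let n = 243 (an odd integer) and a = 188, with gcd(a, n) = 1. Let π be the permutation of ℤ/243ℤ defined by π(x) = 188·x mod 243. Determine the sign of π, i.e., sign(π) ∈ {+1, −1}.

-1

Trace 161: π^k(161) = [161, 136, 53, 1, 188, 109, 80] for k=0..6.
Decompose π into cycles: lengths [18, 18, 18, 18, 18, 18, 18, 18, 18, 6, 6, 6, 6, 6, 6, 6, 6, 6, 2, 2, 2, 2, 2, 2, 2, 2, 2, 2, 2, 2, 2, 1] (32 cycles, including the fixed point 0).
With 32 cycles on 243 points, sign = (−1)^{243−32} = -1.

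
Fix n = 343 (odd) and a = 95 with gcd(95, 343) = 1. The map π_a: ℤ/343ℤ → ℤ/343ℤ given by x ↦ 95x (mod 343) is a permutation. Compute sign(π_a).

Orbit of 190 under x↦95x: [190, 214, 93, 260, 4, 37, 85]… (length divides ord_343(95)).
Cycle type of π: 147×2 + 21×2 + 3×2 + 1; total 7 cycles.
343 − 7 = 336 transpositions; sign(π) = (−1)^336 = +1.
The Jacobi symbol (95|343) = +1 (Zolotarev) agrees.

+1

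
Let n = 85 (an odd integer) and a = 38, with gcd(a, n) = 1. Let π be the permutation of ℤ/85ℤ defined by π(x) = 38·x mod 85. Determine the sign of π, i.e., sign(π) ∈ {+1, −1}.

-1

Orbit of 47 under x↦38x: [47, 1, 38, 84]… (length divides ord_85(38)).
π_38 has 22 disjoint cycles with lengths [4, 4, 4, 4, 4, 4, 4, 4, 4, 4, 4, 4, 4, 4, 4, 4, 4, 4, 4, 4, 4, 1] on {0,…,84}.
With 22 cycles on 85 points, sign = (−1)^{85−22} = -1.
(38|85)_J = -1 (Zolotarev's lemma cross-check).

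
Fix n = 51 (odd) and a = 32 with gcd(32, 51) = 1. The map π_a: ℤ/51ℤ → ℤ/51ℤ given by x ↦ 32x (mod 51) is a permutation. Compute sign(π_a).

-1

Orbit of 32 under x↦32x: [32, 4, 26, 16, 2, 13, 8]… (length divides ord_51(32)).
Cycle type of π: 8×6 + 2 + 1; total 8 cycles.
51 − 8 = 43 transpositions; sign(π) = (−1)^43 = -1.
The Jacobi symbol (32|51) = -1 (Zolotarev) agrees.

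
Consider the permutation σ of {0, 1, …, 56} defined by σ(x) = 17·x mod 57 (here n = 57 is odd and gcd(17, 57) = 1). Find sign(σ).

-1

Orbit of 44 under x↦17x: [44, 7, 5, 28, 20, 55, 23]… (length divides ord_57(17)).
π_17 has 6 disjoint cycles with lengths [18, 18, 9, 9, 2, 1] on {0,…,56}.
n − c = 57 − 6 = 51; sign = (−1)^51 = -1.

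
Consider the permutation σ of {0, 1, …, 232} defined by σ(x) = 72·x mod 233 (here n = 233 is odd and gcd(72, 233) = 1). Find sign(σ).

+1

Trace 148: π^k(148) = [148, 171, 196, 132, 184, 200, 187] for k=0..6.
Cycle lengths of π_72 on ℤ/233ℤ: [116, 116, 1]; 3 cycles in total.
With 3 cycles on 233 points, sign = (−1)^{233−3} = +1.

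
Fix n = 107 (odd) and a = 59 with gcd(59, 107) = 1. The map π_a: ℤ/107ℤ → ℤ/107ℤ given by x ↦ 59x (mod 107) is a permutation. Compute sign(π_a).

Trace 98: π^k(98) = [98, 4, 22, 14, 77, 49, 2] for k=0..6.
π_59 has 2 disjoint cycles with lengths [106, 1] on {0,…,106}.
n − c = 107 − 2 = 105; sign = (−1)^105 = -1.

-1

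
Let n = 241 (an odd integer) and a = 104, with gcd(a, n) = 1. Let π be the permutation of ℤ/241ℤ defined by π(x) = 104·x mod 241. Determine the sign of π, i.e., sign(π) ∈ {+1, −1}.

Start at x=216: 216 → 51 → 2 → 208 → 183 → 234 → 236 → … (one orbit).
Decompose π into cycles: lengths [240, 1] (2 cycles, including the fixed point 0).
sign(π) = (−1)^{n − #cycles} = (−1)^{241−2} = (−1)^239 = -1.
Via Zolotarev, sign(π_{104}) = (104|241) = -1.

-1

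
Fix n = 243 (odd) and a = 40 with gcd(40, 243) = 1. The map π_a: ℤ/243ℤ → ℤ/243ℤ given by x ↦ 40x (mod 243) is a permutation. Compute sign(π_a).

Orbit of 124 under x↦40x: [124, 100, 112, 106, 109, 229, 169]… (length divides ord_243(40)).
Decompose π into cycles: lengths [81, 81, 27, 27, 9, 9, 3, 3, 1, 1, 1] (11 cycles, including the fixed point 0).
With 11 cycles on 243 points, sign = (−1)^{243−11} = +1.

+1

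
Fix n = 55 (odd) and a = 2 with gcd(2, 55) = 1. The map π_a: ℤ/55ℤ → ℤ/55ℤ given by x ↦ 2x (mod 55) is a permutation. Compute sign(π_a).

+1

Orbit of 49 under x↦2x: [49, 43, 31, 7, 14, 28, 1]… (length divides ord_55(2)).
Cycle type of π: 20×2 + 10 + 4 + 1; total 5 cycles.
55 − 5 = 50 transpositions; sign(π) = (−1)^50 = +1.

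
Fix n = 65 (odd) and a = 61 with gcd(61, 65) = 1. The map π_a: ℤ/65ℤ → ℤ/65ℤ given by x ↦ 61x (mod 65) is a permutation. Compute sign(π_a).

Trace 16: π^k(16) = [16, 1, 61] for k=0..2.
Cycle type of π: 3×20 + 1×5; total 25 cycles.
65 − 25 = 40 transpositions; sign(π) = (−1)^40 = +1.
The Jacobi symbol (61|65) = +1 (Zolotarev) agrees.

+1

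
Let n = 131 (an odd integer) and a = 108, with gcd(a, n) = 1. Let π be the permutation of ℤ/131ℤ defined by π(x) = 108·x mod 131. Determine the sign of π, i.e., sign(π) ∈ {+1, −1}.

+1

Trace 35: π^k(35) = [35, 112, 44, 36, 89, 49, 52] for k=0..6.
Decompose π into cycles: lengths [65, 65, 1] (3 cycles, including the fixed point 0).
Σ(ℓ_i−1) = 131−3 = 128; sign = (−1)^128 = +1.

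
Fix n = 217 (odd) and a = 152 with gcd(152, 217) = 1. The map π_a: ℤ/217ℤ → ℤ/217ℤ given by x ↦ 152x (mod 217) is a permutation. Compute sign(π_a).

Trace 131: π^k(131) = [131, 165, 125, 121, 164, 190, 19] for k=0..6.
Cycle lengths of π_152 on ℤ/217ℤ: [30, 30, 30, 30, 30, 30, 15, 15, 6, 1]; 10 cycles in total.
n − c = 217 − 10 = 207; sign = (−1)^207 = -1.

-1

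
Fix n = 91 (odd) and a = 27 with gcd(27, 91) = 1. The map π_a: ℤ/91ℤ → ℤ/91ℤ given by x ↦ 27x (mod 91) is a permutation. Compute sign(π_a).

Orbit of 1 under x↦27x: [1, 27]… (length divides ord_91(27)).
52 cycles of lengths [2, 2, 2, 2, 2, 2, 2, 2, 2, 2, 2, 2, 2, 2, 2, 2, 2, 2, 2, 2, 2, 2, 2, 2, 2, 2, 2, 2, 2, 2, 2, 2, 2, 2, 2, 2, 2, 2, 2, 1, 1, 1, 1, 1, 1, 1, 1, 1, 1, 1, 1, 1].
91 − 52 = 39 transpositions; sign(π) = (−1)^39 = -1.
Via Zolotarev, sign(π_{27}) = (27|91) = -1.

-1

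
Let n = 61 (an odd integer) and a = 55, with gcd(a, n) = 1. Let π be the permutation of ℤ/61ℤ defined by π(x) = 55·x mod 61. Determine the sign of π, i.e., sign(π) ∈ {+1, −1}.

Start at x=17: 17 → 20 → 2 → 49 → 11 → 56 → 30 → … (one orbit).
2 cycles of lengths [60, 1].
n − c = 61 − 2 = 59; sign = (−1)^59 = -1.
Zolotarev: (55|61) = -1, matching the cycle-count sign.

-1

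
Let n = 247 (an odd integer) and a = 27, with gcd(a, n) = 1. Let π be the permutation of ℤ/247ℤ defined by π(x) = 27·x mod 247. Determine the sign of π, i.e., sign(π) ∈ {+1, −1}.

-1

Trace 1: π^k(1) = [1, 27, 235, 170, 144, 183] for k=0..5.
π_27 has 52 disjoint cycles with lengths [6, 6, 6, 6, 6, 6, 6, 6, 6, 6, 6, 6, 6, 6, 6, 6, 6, 6, 6, 6, 6, 6, 6, 6, 6, 6, 6, 6, 6, 6, 6, 6, 6, 6, 6, 6, 6, 6, 6, 1, 1, 1, 1, 1, 1, 1, 1, 1, 1, 1, 1, 1] on {0,…,246}.
52 cycles on 247: each ℓ→(−1)^(ℓ−1), product (−1)^195 = -1.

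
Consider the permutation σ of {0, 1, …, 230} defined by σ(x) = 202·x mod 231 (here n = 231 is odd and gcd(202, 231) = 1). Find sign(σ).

Orbit of 1 under x↦202x: [1, 202, 148, 97, 190, 34, 169]… (length divides ord_231(202)).
The orbit structure of x ↦ 202x mod 231: 36 orbits of sizes [10, 10, 10, 10, 10, 10, 10, 10, 10, 10, 10, 10, 10, 10, 10, 10, 10, 10, 5, 5, 5, 5, 5, 5, 2, 2, 2, 2, 2, 2, 2, 2, 2, 1, 1, 1].
231 − 36 = 195 transpositions; sign(π) = (−1)^195 = -1.
(202|231)_J = -1 (Zolotarev's lemma cross-check).

-1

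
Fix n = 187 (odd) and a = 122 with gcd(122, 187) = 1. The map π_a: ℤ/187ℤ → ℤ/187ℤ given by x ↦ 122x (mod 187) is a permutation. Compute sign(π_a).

-1

Start at x=23: 23 → 1 → 122 → 111 → 78 → 166 → 56 → … (one orbit).
Decompose π into cycles: lengths [16, 16, 16, 16, 16, 16, 16, 16, 16, 16, 16, 1, 1, 1, 1, 1, 1, 1, 1, 1, 1, 1] (22 cycles, including the fixed point 0).
sign(π) = (−1)^{n − #cycles} = (−1)^{187−22} = (−1)^165 = -1.
Check: (122/187) = -1 by Zolotarev.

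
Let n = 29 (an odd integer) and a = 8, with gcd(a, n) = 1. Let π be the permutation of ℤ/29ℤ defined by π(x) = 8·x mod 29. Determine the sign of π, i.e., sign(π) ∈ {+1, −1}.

-1

Trace 9: π^k(9) = [9, 14, 25, 26, 5, 11, 1] for k=0..6.
The orbit structure of x ↦ 8x mod 29: 2 orbits of sizes [28, 1].
With 2 cycles on 29 points, sign = (−1)^{29−2} = -1.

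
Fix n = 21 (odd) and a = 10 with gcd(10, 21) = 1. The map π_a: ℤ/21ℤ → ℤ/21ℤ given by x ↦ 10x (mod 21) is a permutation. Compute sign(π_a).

-1

Orbit of 19 under x↦10x: [19, 1, 10, 16, 13, 4]… (length divides ord_21(10)).
Cycle lengths of π_10 on ℤ/21ℤ: [6, 6, 6, 1, 1, 1]; 6 cycles in total.
Σ(ℓ_i−1) = 21−6 = 15; sign = (−1)^15 = -1.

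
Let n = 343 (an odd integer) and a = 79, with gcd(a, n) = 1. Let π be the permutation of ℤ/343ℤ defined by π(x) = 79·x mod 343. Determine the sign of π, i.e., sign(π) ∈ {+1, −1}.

Start at x=99: 99 → 275 → 116 → 246 → 226 → 18 → 50 → … (one orbit).
Cycle type of π: 21×14 + 3×16 + 1; total 31 cycles.
n − c = 343 − 31 = 312; sign = (−1)^312 = +1.
Via Zolotarev, sign(π_{79}) = (79|343) = +1.

+1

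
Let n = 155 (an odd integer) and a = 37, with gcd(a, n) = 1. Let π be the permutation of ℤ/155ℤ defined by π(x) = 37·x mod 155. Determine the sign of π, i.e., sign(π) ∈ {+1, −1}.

Trace 94: π^k(94) = [94, 68, 36, 92, 149, 88, 1] for k=0..6.
Decompose π into cycles: lengths [12, 12, 12, 12, 12, 12, 12, 12, 12, 12, 6, 6, 6, 6, 6, 4, 1] (17 cycles, including the fixed point 0).
155 − 17 = 138 transpositions; sign(π) = (−1)^138 = +1.

+1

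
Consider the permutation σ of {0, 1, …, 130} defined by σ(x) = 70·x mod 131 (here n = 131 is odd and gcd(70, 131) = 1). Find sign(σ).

-1

Orbit of 42 under x↦70x: [42, 58, 130, 61, 78, 89, 73]… (length divides ord_131(70)).
Decompose π into cycles: lengths [10, 10, 10, 10, 10, 10, 10, 10, 10, 10, 10, 10, 10, 1] (14 cycles, including the fixed point 0).
n − c = 131 − 14 = 117; sign = (−1)^117 = -1.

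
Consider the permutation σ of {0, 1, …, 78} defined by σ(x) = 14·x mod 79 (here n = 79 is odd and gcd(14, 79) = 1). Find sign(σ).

-1

Trace 22: π^k(22) = [22, 71, 46, 12, 10, 61, 64] for k=0..6.
The orbit structure of x ↦ 14x mod 79: 4 orbits of sizes [26, 26, 26, 1].
n − c = 79 − 4 = 75; sign = (−1)^75 = -1.
Check: (14/79) = -1 by Zolotarev.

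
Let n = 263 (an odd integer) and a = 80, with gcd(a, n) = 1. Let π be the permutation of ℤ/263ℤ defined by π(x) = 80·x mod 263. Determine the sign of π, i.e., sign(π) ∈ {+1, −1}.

-1

Start at x=182: 182 → 95 → 236 → 207 → 254 → 69 → 260 → … (one orbit).
Cycle type of π: 262 + 1; total 2 cycles.
sign(π) = (−1)^{n − #cycles} = (−1)^{263−2} = (−1)^261 = -1.
Check: (80/263) = -1 by Zolotarev.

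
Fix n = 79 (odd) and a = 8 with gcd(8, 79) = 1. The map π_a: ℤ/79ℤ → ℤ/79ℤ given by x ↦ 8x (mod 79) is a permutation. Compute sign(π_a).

Trace 10: π^k(10) = [10, 1, 8, 64, 38, 67, 62] for k=0..6.
π_8 has 7 disjoint cycles with lengths [13, 13, 13, 13, 13, 13, 1] on {0,…,78}.
With 7 cycles on 79 points, sign = (−1)^{79−7} = +1.
Via Zolotarev, sign(π_{8}) = (8|79) = +1.

+1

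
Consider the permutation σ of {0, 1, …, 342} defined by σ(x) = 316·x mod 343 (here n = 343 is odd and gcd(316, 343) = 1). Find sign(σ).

Orbit of 71 under x↦316x: [71, 141, 309, 232, 253, 29, 246]… (length divides ord_343(316)).
The orbit structure of x ↦ 316x mod 343: 19 orbits of sizes [49, 49, 49, 49, 49, 49, 7, 7, 7, 7, 7, 7, 1, 1, 1, 1, 1, 1, 1].
sign(π) = (−1)^{n − #cycles} = (−1)^{343−19} = (−1)^324 = +1.

+1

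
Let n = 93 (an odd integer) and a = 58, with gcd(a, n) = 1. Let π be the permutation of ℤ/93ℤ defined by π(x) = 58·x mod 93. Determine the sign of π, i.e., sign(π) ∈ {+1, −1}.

-1

Start at x=70: 70 → 61 → 4 → 46 → 64 → 85 → 1 → … (one orbit).
π_58 has 12 disjoint cycles with lengths [10, 10, 10, 10, 10, 10, 10, 10, 10, 1, 1, 1] on {0,…,92}.
12 cycles on 93: each ℓ→(−1)^(ℓ−1), product (−1)^81 = -1.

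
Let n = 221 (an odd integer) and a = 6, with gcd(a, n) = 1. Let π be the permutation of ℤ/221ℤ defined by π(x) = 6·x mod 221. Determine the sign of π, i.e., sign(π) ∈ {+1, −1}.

Orbit of 155 under x↦6x: [155, 46, 55, 109, 212, 167, 118]… (length divides ord_221(6)).
Cycle type of π: 48×4 + 16 + 12 + 1; total 7 cycles.
Σ(ℓ_i−1) = 221−7 = 214; sign = (−1)^214 = +1.

+1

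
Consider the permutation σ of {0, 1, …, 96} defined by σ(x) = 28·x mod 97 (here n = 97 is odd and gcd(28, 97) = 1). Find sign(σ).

Orbit of 55 under x↦28x: [55, 85, 52, 1, 28, 8, 30]… (length divides ord_97(28)).
Cycle lengths of π_28 on ℤ/97ℤ: [32, 32, 32, 1]; 4 cycles in total.
Σ(ℓ_i−1) = 97−4 = 93; sign = (−1)^93 = -1.

-1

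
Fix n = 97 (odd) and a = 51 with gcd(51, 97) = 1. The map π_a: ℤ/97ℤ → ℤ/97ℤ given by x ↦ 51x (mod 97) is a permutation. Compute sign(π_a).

Trace 78: π^k(78) = [78, 1, 51, 79, 52, 33, 34] for k=0..6.
π_51 has 4 disjoint cycles with lengths [32, 32, 32, 1] on {0,…,96}.
97 − 4 = 93 transpositions; sign(π) = (−1)^93 = -1.

-1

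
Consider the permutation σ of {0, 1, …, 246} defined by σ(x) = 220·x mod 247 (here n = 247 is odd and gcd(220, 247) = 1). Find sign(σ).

+1

Start at x=220: 220 → 235 → 77 → 144 → 64 → 1 → 220 (one orbit).
The orbit structure of x ↦ 220x mod 247: 49 orbits of sizes [6, 6, 6, 6, 6, 6, 6, 6, 6, 6, 6, 6, 6, 6, 6, 6, 6, 6, 6, 6, 6, 6, 6, 6, 6, 6, 6, 6, 6, 6, 6, 6, 6, 6, 6, 6, 3, 3, 3, 3, 3, 3, 2, 2, 2, 2, 2, 2, 1].
sign(π) = (−1)^{n − #cycles} = (−1)^{247−49} = (−1)^198 = +1.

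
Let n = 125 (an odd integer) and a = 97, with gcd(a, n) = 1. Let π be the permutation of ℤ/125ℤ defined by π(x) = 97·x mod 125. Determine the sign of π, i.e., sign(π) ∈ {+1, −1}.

-1

Start at x=122: 122 → 84 → 23 → 106 → 32 → 104 → 88 → … (one orbit).
Decompose π into cycles: lengths [100, 20, 4, 1] (4 cycles, including the fixed point 0).
125 − 4 = 121 transpositions; sign(π) = (−1)^121 = -1.
Via Zolotarev, sign(π_{97}) = (97|125) = -1.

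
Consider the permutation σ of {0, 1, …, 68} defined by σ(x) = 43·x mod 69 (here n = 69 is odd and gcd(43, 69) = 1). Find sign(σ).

-1

Trace 52: π^k(52) = [52, 28, 31, 22, 49, 37, 4] for k=0..6.
6 cycles of lengths [22, 22, 22, 1, 1, 1].
n − c = 69 − 6 = 63; sign = (−1)^63 = -1.
(43|69)_J = -1 (Zolotarev's lemma cross-check).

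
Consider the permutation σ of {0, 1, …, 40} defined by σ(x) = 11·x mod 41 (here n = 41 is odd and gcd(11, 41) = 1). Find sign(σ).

Orbit of 30 under x↦11x: [30, 2, 22, 37, 38, 8, 6]… (length divides ord_41(11)).
Cycle type of π: 40 + 1; total 2 cycles.
2 cycles on 41: each ℓ→(−1)^(ℓ−1), product (−1)^39 = -1.
(11|41)_J = -1 (Zolotarev's lemma cross-check).

-1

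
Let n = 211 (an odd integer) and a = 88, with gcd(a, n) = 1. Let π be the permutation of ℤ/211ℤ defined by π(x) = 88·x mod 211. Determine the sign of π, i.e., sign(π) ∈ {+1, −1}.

-1

Start at x=67: 67 → 199 → 210 → 123 → 63 → 58 → 40 → … (one orbit).
Decompose π into cycles: lengths [14, 14, 14, 14, 14, 14, 14, 14, 14, 14, 14, 14, 14, 14, 14, 1] (16 cycles, including the fixed point 0).
16 cycles on 211: each ℓ→(−1)^(ℓ−1), product (−1)^195 = -1.
The Jacobi symbol (88|211) = -1 (Zolotarev) agrees.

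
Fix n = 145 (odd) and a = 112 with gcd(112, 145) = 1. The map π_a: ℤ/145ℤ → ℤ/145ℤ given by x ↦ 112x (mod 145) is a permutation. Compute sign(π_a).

Start at x=132: 132 → 139 → 53 → 136 → 7 → 59 → 83 → … (one orbit).
The orbit structure of x ↦ 112x mod 145: 10 orbits of sizes [28, 28, 28, 28, 7, 7, 7, 7, 4, 1].
10 cycles on 145: each ℓ→(−1)^(ℓ−1), product (−1)^135 = -1.
Check: (112/145) = -1 by Zolotarev.

-1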